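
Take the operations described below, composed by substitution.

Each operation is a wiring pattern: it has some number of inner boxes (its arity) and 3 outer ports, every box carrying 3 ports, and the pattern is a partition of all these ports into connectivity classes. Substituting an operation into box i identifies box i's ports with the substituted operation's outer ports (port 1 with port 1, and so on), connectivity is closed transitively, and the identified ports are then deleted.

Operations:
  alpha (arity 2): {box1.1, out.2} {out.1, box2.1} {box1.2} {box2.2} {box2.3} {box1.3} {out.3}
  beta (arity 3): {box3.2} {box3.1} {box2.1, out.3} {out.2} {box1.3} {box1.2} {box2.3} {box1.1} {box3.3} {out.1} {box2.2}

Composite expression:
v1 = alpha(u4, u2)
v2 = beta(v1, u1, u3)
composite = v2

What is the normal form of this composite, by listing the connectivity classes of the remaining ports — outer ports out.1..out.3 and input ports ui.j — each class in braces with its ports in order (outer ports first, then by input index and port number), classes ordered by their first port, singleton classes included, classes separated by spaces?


{out.1} {out.2} {out.3, u1.1} {u1.2} {u1.3} {u2.1} {u2.2} {u2.3} {u3.1} {u3.2} {u3.3} {u4.1} {u4.2} {u4.3}

Substituting into beta glues patterns; closure does the rest.
stage alpha: inputs (u4, u2), connectivity {out.1, u2.1} {out.2, u4.1} {out.3} {u2.2} {u2.3} {u4.2} {u4.3}, out.j its boundary
stage beta: inputs (u4, u2, u1, u3), connectivity {out.1} {out.2} {out.3, u1.1} {u1.2} {u1.3} {u2.1} {u2.2} {u2.3} {u3.1} {u3.2} {u3.3} {u4.1} {u4.2} {u4.3}, out.j its boundary


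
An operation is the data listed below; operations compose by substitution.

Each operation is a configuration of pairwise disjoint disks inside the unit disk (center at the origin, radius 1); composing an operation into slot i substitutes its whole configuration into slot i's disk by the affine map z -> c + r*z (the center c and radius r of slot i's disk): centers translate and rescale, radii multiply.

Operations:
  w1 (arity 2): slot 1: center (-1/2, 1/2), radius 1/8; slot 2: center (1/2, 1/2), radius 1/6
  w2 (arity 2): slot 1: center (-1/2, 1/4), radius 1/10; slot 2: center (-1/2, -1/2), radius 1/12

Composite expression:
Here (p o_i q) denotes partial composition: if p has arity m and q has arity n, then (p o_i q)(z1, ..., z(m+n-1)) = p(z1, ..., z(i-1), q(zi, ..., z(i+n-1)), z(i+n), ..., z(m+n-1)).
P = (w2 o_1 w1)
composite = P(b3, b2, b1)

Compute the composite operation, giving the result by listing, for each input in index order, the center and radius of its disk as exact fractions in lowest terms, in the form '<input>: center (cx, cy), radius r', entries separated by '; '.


Below w2, radii multiply path by path; the b-disk centers shift.
b3: after 2 affine steps, its disk has center (-11/20, 3/10), radius 1/80
b2: after 2 affine steps, its disk has center (-9/20, 3/10), radius 1/60
b1: after 1 affine step, its disk has center (-1/2, -1/2), radius 1/12

b1: center (-1/2, -1/2), radius 1/12; b2: center (-9/20, 3/10), radius 1/60; b3: center (-11/20, 3/10), radius 1/80


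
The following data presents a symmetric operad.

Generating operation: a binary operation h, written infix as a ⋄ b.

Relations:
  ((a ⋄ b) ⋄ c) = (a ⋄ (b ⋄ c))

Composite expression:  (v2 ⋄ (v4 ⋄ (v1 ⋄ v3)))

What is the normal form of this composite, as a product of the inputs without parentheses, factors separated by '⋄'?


v2 ⋄ v4 ⋄ v1 ⋄ v3

Under associativity of h, the answer is the v's in reading order.
(v1 ⋄ v3) reduces to v1 ⋄ v3
(v4 ⋄ (v1 ⋄ v3)) reduces to v4 ⋄ v1 ⋄ v3
(v2 ⋄ (v4 ⋄ (v1 ⋄ v3))) reduces to v2 ⋄ v4 ⋄ v1 ⋄ v3


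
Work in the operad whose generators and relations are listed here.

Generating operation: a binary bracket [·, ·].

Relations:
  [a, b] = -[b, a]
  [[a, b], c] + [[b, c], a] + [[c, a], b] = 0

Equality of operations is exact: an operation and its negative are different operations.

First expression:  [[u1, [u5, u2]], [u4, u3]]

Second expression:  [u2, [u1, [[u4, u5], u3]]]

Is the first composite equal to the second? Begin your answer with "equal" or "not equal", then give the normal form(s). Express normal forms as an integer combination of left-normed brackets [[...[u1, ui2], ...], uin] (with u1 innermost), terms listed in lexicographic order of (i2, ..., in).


In normal form, the first expression is [[[[u1, u2], u5], u3], u4] - [[[[u1, u2], u5], u4], u3] - [[[[u1, u5], u2], u3], u4] + [[[[u1, u5], u2], u4], u3]
In normal form, the second expression is [[[[u1, u3], u4], u5], u2] - [[[[u1, u3], u5], u4], u2] - [[[[u1, u4], u5], u3], u2] + [[[[u1, u5], u4], u3], u2]
The forms do not match — not equal.

not equal; first: [[[[u1, u2], u5], u3], u4] - [[[[u1, u2], u5], u4], u3] - [[[[u1, u5], u2], u3], u4] + [[[[u1, u5], u2], u4], u3]; second: [[[[u1, u3], u4], u5], u2] - [[[[u1, u3], u5], u4], u2] - [[[[u1, u4], u5], u3], u2] + [[[[u1, u5], u4], u3], u2]


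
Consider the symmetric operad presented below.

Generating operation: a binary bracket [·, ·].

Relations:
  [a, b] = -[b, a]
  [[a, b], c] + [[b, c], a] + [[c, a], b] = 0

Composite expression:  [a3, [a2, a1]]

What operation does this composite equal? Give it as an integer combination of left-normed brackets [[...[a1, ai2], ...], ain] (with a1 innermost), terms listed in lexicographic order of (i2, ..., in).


[[a1, a2], a3]

Left-normed coefficients sit on the a1-initial expansion words.
Composite bracket: [a3, [a2, a1]]
Each bracket splits as ab - ba, giving 4 signed words (2^2 = 4).
Coefficients come from the a1-initial words:
  a1a2a3 appears with sign +1, giving the term +[[a1, a2], a3]


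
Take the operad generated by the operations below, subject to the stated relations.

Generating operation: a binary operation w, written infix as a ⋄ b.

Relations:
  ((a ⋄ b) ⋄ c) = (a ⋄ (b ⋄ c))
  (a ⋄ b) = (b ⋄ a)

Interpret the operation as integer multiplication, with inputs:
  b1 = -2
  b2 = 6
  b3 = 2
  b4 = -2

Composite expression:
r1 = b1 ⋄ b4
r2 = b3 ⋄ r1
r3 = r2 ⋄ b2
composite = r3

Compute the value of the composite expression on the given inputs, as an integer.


48

(b1 ⋄ b4) = 4
(b3 ⋄ (b1 ⋄ b4)) = 8
((b3 ⋄ (b1 ⋄ b4)) ⋄ b2) = 48


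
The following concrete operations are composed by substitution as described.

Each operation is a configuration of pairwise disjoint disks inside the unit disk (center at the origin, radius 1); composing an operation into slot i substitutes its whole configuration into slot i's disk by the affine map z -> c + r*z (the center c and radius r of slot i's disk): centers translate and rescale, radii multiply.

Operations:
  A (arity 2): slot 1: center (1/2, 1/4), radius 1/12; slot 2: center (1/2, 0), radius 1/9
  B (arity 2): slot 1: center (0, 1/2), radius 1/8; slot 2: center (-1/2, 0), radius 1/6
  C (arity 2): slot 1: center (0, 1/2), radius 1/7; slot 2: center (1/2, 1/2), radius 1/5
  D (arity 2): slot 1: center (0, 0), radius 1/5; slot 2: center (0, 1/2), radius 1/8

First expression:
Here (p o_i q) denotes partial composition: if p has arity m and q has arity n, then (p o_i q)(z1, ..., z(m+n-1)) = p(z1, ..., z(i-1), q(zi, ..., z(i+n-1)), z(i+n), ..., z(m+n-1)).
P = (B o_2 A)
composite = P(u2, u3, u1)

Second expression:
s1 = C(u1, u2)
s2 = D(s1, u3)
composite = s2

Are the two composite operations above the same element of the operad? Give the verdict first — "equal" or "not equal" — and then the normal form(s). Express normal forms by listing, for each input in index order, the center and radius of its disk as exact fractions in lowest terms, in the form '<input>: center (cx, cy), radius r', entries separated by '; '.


Normal form of the first expression: u1: center (-5/12, 0), radius 1/54; u2: center (0, 1/2), radius 1/8; u3: center (-5/12, 1/24), radius 1/72
Normal form of the second expression: u1: center (0, 1/10), radius 1/35; u2: center (1/10, 1/10), radius 1/25; u3: center (0, 1/2), radius 1/8
The normal forms differ: not equal.

not equal; first: u1: center (-5/12, 0), radius 1/54; u2: center (0, 1/2), radius 1/8; u3: center (-5/12, 1/24), radius 1/72; second: u1: center (0, 1/10), radius 1/35; u2: center (1/10, 1/10), radius 1/25; u3: center (0, 1/2), radius 1/8


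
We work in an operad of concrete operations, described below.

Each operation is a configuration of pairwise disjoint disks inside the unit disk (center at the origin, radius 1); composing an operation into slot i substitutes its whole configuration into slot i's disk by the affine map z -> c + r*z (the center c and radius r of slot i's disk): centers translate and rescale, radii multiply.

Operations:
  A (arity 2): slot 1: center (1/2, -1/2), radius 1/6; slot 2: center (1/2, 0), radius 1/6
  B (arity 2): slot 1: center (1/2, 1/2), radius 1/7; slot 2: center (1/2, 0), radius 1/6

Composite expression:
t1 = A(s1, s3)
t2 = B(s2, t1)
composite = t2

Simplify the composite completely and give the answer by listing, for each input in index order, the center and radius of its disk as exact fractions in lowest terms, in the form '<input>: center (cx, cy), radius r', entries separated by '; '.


s1: center (7/12, -1/12), radius 1/36; s2: center (1/2, 1/2), radius 1/7; s3: center (7/12, 0), radius 1/36

Affine substitution under B: radii multiply and s-centers shift.
for s2, the 1-step affine chain lands on center (1/2, 1/2), radius 1/7
for s1, the 2-step affine chain lands on center (7/12, -1/12), radius 1/36
for s3, the 2-step affine chain lands on center (7/12, 0), radius 1/36


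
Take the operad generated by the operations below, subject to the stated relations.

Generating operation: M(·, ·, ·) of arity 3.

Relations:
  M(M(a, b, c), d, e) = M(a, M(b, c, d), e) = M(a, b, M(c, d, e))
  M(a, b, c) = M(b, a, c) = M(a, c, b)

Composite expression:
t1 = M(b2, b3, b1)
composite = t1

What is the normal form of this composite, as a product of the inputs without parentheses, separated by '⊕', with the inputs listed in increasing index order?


Shape and order are irrelevant to M; the b-input set decides.
M(b2, b3, b1) unparenthesizes to b2 ⊕ b3 ⊕ b1
putting the inputs in ascending order: b1 ⊕ b2 ⊕ b3

b1 ⊕ b2 ⊕ b3


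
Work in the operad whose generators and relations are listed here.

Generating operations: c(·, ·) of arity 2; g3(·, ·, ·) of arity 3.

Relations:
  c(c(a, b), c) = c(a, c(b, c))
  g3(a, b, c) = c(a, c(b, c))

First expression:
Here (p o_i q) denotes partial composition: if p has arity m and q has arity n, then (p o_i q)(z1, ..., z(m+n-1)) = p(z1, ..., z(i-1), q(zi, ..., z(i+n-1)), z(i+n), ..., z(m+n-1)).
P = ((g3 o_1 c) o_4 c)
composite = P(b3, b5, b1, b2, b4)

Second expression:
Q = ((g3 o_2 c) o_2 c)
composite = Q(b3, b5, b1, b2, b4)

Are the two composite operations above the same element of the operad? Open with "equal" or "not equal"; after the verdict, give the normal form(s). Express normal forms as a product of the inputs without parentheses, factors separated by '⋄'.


equal: each reduces to b3 ⋄ b5 ⋄ b1 ⋄ b2 ⋄ b4

In normal form, the first expression is b3 ⋄ b5 ⋄ b1 ⋄ b2 ⋄ b4
In normal form, the second expression is b3 ⋄ b5 ⋄ b1 ⋄ b2 ⋄ b4
One common form — equal.


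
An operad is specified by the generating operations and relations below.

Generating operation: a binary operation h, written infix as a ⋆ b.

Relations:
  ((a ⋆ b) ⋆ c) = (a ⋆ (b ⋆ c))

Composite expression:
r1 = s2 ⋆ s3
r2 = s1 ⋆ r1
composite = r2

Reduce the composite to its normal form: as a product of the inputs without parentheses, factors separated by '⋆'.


s1 ⋆ s2 ⋆ s3

The h-tree's shape is irrelevant; the s-reading-order decides.
(s2 ⋆ s3) reduces to s2 ⋆ s3
(s1 ⋆ (s2 ⋆ s3)) reduces to s1 ⋆ s2 ⋆ s3


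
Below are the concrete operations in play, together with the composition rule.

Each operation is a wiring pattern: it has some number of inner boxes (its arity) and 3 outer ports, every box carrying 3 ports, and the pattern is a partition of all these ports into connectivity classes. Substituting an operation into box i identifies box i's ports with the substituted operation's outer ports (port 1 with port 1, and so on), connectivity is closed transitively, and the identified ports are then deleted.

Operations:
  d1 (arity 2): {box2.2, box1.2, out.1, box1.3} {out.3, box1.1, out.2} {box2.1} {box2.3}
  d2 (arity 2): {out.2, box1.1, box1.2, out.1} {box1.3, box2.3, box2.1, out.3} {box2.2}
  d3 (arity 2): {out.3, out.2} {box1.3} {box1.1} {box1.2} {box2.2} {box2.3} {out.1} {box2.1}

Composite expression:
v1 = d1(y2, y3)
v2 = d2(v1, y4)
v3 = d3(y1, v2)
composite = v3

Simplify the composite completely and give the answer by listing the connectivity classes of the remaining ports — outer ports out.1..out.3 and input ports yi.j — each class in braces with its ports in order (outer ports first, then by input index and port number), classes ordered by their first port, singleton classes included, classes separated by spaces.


Two ports join when wires chain via d3-identified ports.
d1 over (y2, y3) gives {out.1, y2.2, y2.3, y3.2} {out.2, out.3, y2.1} {y3.1} {y3.3}, out.j being that stage's outer ports
d2 over (y2, y3, y4) gives {out.1, out.2, out.3, y2.1, y2.2, y2.3, y3.2, y4.1, y4.3} {y3.1} {y3.3} {y4.2}, out.j being that stage's outer ports
d3 over (y1, y2, y3, y4) gives {out.1} {out.2, out.3} {y1.1} {y1.2} {y1.3} {y2.1, y2.2, y2.3, y3.2, y4.1, y4.3} {y3.1} {y3.3} {y4.2}, out.j being that stage's outer ports

{out.1} {out.2, out.3} {y1.1} {y1.2} {y1.3} {y2.1, y2.2, y2.3, y3.2, y4.1, y4.3} {y3.1} {y3.3} {y4.2}


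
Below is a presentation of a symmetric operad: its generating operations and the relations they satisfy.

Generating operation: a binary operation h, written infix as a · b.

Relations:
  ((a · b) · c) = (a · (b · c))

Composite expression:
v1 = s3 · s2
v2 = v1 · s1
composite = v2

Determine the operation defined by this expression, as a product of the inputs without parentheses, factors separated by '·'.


s3 · s2 · s1

Key point: h is associative — brackets drop, the s-order remains.
(s3 · s2) reduces to s3 · s2
((s3 · s2) · s1) reduces to s3 · s2 · s1


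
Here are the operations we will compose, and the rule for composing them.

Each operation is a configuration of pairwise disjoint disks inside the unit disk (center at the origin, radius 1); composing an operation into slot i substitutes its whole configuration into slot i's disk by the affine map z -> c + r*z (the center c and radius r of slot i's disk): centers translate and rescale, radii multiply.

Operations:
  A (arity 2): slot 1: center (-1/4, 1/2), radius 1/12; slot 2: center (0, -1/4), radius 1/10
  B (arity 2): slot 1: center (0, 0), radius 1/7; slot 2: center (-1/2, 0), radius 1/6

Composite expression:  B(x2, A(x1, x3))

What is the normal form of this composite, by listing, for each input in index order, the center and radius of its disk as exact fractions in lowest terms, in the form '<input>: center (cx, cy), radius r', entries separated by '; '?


Follow each x-input down from B: c' goes to c + r*c', radius to r*r'.
x2 passes through 1 substitution, ending at center (0, 0), radius 1/7
x1 passes through 2 substitutions, ending at center (-13/24, 1/12), radius 1/72
x3 passes through 2 substitutions, ending at center (-1/2, -1/24), radius 1/60

x1: center (-13/24, 1/12), radius 1/72; x2: center (0, 0), radius 1/7; x3: center (-1/2, -1/24), radius 1/60


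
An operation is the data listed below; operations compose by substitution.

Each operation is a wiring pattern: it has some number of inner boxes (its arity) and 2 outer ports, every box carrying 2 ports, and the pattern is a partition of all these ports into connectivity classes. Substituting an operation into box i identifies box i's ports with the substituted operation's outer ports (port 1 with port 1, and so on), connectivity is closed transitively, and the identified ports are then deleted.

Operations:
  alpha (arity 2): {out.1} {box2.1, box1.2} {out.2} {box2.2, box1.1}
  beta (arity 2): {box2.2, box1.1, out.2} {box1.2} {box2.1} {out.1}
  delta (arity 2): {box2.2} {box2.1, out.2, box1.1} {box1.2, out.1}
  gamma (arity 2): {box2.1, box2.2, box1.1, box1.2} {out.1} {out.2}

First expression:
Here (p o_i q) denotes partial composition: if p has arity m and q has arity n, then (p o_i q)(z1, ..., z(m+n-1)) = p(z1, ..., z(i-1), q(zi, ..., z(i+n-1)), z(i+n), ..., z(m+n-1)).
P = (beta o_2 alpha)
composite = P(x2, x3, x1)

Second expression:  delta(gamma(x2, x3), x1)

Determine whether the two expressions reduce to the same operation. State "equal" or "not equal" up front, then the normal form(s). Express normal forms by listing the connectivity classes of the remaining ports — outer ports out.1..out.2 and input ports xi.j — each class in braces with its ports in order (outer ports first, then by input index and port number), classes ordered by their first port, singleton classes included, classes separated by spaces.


not equal — first {out.1} {out.2, x2.1} {x1.1, x3.2} {x1.2, x3.1} {x2.2}, second {out.1} {out.2, x1.1} {x1.2} {x2.1, x2.2, x3.1, x3.2}

Normal form of the first expression: {out.1} {out.2, x2.1} {x1.1, x3.2} {x1.2, x3.1} {x2.2}
Normal form of the second expression: {out.1} {out.2, x1.1} {x1.2} {x2.1, x2.2, x3.1, x3.2}
No match — not equal.


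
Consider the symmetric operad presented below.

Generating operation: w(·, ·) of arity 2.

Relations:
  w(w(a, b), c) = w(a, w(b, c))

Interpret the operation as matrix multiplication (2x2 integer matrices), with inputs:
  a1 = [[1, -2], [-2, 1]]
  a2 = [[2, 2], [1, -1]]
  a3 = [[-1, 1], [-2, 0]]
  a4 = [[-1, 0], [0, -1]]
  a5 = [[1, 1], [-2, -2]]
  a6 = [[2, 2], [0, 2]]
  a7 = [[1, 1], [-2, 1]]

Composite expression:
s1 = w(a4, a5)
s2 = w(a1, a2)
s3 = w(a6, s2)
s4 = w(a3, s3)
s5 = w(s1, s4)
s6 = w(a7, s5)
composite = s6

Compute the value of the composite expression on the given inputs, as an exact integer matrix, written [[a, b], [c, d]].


w(a4, a5) = [[-1, -1], [2, 2]]
w(a1, a2) = [[0, 4], [-3, -5]]
w(a6, w(a1, a2)) = [[-6, -2], [-6, -10]]
w(a3, w(a6, w(a1, a2))) = [[0, -8], [12, 4]]
w(w(a4, a5), w(a3, w(a6, w(a1, a2)))) = [[-12, 4], [24, -8]]
w(a7, w(w(a4, a5), w(a3, w(a6, w(a1, a2))))) = [[12, -4], [48, -16]]

[[12, -4], [48, -16]]


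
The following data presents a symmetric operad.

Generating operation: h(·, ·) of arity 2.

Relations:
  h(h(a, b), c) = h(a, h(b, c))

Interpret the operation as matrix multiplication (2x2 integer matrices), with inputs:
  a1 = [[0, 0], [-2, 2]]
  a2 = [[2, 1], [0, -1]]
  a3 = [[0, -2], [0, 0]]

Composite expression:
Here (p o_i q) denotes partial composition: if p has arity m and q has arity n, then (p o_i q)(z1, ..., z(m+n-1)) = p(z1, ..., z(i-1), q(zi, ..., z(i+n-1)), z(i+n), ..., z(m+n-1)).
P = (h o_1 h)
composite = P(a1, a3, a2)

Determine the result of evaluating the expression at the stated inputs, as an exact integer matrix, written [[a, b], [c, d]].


[[0, 0], [0, -4]]

h(a1, a3) = [[0, 0], [0, 4]]
h(h(a1, a3), a2) = [[0, 0], [0, -4]]


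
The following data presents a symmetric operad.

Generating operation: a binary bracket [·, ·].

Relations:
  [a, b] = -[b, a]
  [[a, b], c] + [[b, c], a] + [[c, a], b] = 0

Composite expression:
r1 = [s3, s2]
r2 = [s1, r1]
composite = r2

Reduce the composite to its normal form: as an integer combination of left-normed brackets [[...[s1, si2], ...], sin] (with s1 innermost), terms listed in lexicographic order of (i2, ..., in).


-[[s1, s2], s3] + [[s1, s3], s2]

Expand each bracket as ab - ba; the s1-initial words give the coefficients.
Composite bracket: [s1, [s3, s2]]
Applying ab - ba throughout gives 4 signed words (2^2 = 4).
Words beginning with s1 determine it all:
  word s1s2s3 has sign -1, contributing -[[s1, s2], s3]
  word s1s3s2 has sign +1, contributing +[[s1, s3], s2]


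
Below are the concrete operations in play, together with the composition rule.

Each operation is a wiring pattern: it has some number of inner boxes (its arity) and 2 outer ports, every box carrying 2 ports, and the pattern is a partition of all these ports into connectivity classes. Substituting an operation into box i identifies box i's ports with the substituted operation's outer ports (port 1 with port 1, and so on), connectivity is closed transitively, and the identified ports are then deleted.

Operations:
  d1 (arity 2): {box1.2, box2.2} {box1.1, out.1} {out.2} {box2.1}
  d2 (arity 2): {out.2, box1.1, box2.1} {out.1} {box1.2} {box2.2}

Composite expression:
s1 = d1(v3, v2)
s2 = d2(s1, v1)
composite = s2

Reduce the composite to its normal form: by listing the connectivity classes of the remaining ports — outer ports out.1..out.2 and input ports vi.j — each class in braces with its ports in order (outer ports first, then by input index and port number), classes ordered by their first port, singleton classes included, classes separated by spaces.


Treat the ports identified at d2 as solder joints: merge, then drop.
composing d1 on (v3, v2), with out.j its own outer ports: {out.1, v3.1} {out.2} {v2.1} {v2.2, v3.2}
composing d2 on (v3, v2, v1), with out.j its own outer ports: {out.1} {out.2, v1.1, v3.1} {v1.2} {v2.1} {v2.2, v3.2}

{out.1} {out.2, v1.1, v3.1} {v1.2} {v2.1} {v2.2, v3.2}


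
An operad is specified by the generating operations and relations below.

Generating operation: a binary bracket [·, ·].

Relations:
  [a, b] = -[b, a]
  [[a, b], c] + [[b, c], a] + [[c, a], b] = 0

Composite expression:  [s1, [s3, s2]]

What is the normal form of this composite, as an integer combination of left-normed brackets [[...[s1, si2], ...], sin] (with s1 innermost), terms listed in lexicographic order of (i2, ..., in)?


-[[s1, s2], s3] + [[s1, s3], s2]

A multilinear Lie element is pinned by s1-initial words (s1 innermost).
Composite bracket: [s1, [s3, s2]]
Applying ab - ba throughout gives 4 signed words (2^2 = 4).
Keep just the words that open with s1:
  s1s2s3 appears with sign -1, giving the term -[[s1, s2], s3]
  s1s3s2 appears with sign +1, giving the term +[[s1, s3], s2]


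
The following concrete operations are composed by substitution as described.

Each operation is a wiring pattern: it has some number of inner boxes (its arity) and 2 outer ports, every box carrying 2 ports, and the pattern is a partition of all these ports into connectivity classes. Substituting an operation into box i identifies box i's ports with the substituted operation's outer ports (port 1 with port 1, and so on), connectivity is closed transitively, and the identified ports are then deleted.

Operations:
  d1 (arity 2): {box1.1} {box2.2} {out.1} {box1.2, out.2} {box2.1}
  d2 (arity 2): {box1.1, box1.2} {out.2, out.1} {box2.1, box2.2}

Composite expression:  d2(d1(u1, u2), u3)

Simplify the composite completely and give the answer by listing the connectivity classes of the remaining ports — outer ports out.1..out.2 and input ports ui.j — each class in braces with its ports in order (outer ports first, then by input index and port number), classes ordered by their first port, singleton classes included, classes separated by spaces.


{out.1, out.2} {u1.1} {u1.2} {u2.1} {u2.2} {u3.1, u3.2}


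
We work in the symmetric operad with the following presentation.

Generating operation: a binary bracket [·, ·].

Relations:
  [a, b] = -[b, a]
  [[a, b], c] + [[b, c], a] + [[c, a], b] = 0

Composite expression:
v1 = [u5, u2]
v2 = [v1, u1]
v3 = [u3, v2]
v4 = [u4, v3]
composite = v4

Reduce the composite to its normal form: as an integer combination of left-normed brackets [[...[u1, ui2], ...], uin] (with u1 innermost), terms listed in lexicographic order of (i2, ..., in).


[[[[u1, u2], u5], u3], u4] - [[[[u1, u5], u2], u3], u4]

A multilinear Lie element is pinned by u1-initial words (u1 innermost).
Composite bracket: [u4, [u3, [[u5, u2], u1]]]
Full expansion: 16 signed words from ab - ba (2^4 = 16).
Keep just the words that open with u1:
  the word u1u2u5u3u4 carries sign +1 and contributes +[[[[u1, u2], u5], u3], u4]
  the word u1u5u2u3u4 carries sign -1 and contributes -[[[[u1, u5], u2], u3], u4]


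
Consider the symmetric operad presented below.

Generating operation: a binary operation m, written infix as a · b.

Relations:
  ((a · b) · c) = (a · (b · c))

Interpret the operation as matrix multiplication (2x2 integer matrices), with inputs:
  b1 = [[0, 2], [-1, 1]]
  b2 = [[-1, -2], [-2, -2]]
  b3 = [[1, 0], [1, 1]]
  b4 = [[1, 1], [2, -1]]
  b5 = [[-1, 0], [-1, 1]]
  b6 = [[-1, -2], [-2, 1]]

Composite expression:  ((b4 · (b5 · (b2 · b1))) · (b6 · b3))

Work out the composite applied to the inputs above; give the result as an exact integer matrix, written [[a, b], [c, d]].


[[4, 6], [2, 18]]

(b2 · b1) = [[2, -4], [2, -6]]
(b5 · (b2 · b1)) = [[-2, 4], [0, -2]]
(b4 · (b5 · (b2 · b1))) = [[-2, 2], [-4, 10]]
(b6 · b3) = [[-3, -2], [-1, 1]]
((b4 · (b5 · (b2 · b1))) · (b6 · b3)) = [[4, 6], [2, 18]]


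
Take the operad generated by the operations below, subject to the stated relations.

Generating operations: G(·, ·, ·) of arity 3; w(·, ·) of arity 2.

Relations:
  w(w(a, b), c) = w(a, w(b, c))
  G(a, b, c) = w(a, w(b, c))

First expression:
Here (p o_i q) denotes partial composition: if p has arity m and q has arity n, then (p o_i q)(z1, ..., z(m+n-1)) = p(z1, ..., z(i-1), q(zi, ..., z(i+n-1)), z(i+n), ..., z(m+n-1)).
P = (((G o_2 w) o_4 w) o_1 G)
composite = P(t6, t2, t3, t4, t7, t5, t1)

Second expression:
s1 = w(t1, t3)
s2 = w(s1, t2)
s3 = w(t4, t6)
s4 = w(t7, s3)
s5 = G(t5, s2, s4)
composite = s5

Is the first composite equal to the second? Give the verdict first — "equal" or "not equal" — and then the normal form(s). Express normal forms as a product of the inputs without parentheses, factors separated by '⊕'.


The first expression, normalized: t6 ⊕ t2 ⊕ t3 ⊕ t4 ⊕ t7 ⊕ t5 ⊕ t1
The second expression, normalized: t5 ⊕ t1 ⊕ t3 ⊕ t2 ⊕ t7 ⊕ t4 ⊕ t6
Different reductions; not equal.

not equal: they reduce to t6 ⊕ t2 ⊕ t3 ⊕ t4 ⊕ t7 ⊕ t5 ⊕ t1 and t5 ⊕ t1 ⊕ t3 ⊕ t2 ⊕ t7 ⊕ t4 ⊕ t6


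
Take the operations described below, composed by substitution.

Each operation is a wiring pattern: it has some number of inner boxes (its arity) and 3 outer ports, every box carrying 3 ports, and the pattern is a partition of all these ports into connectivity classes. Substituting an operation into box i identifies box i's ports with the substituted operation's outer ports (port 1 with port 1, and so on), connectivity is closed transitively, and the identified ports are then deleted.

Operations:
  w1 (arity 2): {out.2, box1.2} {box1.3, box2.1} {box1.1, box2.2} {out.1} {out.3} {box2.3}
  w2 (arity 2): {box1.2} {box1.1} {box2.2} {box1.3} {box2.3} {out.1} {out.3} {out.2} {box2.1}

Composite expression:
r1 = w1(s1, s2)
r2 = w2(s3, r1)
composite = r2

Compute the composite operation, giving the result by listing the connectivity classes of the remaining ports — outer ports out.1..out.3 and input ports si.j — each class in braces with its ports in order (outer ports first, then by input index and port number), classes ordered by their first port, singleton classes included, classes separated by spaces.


{out.1} {out.2} {out.3} {s1.1, s2.2} {s1.2} {s1.3, s2.1} {s2.3} {s3.1} {s3.2} {s3.3}


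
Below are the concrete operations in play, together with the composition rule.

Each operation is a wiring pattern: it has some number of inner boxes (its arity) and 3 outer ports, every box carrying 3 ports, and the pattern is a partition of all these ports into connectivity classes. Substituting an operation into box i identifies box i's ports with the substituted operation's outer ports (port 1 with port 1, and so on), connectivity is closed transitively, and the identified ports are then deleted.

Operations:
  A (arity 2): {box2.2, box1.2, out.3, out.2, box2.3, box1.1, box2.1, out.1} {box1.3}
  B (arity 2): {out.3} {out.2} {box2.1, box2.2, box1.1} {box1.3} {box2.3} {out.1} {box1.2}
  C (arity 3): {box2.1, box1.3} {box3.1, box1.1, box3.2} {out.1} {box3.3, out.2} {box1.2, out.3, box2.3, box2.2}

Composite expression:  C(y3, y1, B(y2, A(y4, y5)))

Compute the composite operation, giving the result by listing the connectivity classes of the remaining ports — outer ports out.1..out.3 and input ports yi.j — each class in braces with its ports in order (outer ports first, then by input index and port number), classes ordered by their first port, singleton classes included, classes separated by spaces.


{out.1} {out.2} {out.3, y1.2, y1.3, y3.2} {y1.1, y3.3} {y2.1, y4.1, y4.2, y5.1, y5.2, y5.3} {y2.2} {y2.3} {y3.1} {y4.3}

After gluing at C, chains via deleted ports link the y-ports.
through A, on inputs (y4, y5): {out.1, out.2, out.3, y4.1, y4.2, y5.1, y5.2, y5.3} {y4.3} (out.j = stage outer ports)
through B, on inputs (y2, y4, y5): {out.1} {out.2} {out.3} {y2.1, y4.1, y4.2, y5.1, y5.2, y5.3} {y2.2} {y2.3} {y4.3} (out.j = stage outer ports)
through C, on inputs (y3, y1, y2, y4, y5): {out.1} {out.2} {out.3, y1.2, y1.3, y3.2} {y1.1, y3.3} {y2.1, y4.1, y4.2, y5.1, y5.2, y5.3} {y2.2} {y2.3} {y3.1} {y4.3} (out.j = stage outer ports)


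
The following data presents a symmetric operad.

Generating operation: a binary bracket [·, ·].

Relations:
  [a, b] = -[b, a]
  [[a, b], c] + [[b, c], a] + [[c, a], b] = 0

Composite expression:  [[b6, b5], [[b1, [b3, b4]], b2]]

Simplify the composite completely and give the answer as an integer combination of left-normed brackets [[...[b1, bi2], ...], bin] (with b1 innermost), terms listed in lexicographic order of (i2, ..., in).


[[[[[b1, b3], b4], b2], b5], b6] - [[[[[b1, b3], b4], b2], b6], b5] - [[[[[b1, b4], b3], b2], b5], b6] + [[[[[b1, b4], b3], b2], b6], b5]


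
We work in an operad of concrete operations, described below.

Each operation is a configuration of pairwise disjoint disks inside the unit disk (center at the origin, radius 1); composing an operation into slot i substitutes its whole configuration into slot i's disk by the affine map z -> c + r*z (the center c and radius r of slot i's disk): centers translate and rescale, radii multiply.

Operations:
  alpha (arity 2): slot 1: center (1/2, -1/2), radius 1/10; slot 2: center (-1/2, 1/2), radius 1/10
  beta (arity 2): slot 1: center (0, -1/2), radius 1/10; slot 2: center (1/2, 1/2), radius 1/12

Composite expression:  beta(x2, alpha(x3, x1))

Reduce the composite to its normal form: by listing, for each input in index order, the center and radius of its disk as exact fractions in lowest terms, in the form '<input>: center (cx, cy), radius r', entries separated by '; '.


Only the slot chain above each x matters under beta; compose those maps.
input x2: composing its 1 substitution step yields center (0, -1/2), radius 1/10
input x3: composing its 2 substitution steps yields center (13/24, 11/24), radius 1/120
input x1: composing its 2 substitution steps yields center (11/24, 13/24), radius 1/120

x1: center (11/24, 13/24), radius 1/120; x2: center (0, -1/2), radius 1/10; x3: center (13/24, 11/24), radius 1/120


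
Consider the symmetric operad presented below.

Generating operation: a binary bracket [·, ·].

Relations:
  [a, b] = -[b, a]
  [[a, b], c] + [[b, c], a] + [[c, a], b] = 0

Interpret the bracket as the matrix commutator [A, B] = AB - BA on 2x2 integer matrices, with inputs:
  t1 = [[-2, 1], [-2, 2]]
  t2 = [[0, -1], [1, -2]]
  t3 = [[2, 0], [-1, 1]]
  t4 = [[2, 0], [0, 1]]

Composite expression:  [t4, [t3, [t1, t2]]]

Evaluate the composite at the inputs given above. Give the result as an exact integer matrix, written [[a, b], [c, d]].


[[0, 2], [-2, 0]]


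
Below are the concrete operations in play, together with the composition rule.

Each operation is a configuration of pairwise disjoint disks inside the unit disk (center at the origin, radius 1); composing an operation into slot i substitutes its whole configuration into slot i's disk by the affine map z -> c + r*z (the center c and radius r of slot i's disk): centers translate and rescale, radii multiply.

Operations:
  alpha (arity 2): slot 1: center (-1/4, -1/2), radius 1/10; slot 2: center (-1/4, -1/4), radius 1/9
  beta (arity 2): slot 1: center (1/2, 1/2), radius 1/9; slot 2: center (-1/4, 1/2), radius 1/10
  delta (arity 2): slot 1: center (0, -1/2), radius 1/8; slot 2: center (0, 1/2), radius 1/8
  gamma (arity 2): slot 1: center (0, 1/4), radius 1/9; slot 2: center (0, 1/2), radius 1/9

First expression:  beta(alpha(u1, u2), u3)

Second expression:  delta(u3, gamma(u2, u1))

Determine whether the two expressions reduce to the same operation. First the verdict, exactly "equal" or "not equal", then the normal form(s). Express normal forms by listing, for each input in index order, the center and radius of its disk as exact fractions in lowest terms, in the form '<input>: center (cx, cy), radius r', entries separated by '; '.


not equal; first: u1: center (17/36, 4/9), radius 1/90; u2: center (17/36, 17/36), radius 1/81; u3: center (-1/4, 1/2), radius 1/10; second: u1: center (0, 9/16), radius 1/72; u2: center (0, 17/32), radius 1/72; u3: center (0, -1/2), radius 1/8


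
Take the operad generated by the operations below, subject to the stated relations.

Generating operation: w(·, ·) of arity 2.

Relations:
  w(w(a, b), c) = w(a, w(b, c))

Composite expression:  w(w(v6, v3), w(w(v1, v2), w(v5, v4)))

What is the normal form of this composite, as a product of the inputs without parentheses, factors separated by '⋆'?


v6 ⋆ v3 ⋆ v1 ⋆ v2 ⋆ v5 ⋆ v4

Key point: w is associative — brackets drop, the v-order remains.
w(v6, v3) reduces to v6 ⋆ v3
w(v1, v2) reduces to v1 ⋆ v2
w(v5, v4) reduces to v5 ⋆ v4
w(w(v1, v2), w(v5, v4)) reduces to v1 ⋆ v2 ⋆ v5 ⋆ v4
w(w(v6, v3), w(w(v1, v2), w(v5, v4))) reduces to v6 ⋆ v3 ⋆ v1 ⋆ v2 ⋆ v5 ⋆ v4


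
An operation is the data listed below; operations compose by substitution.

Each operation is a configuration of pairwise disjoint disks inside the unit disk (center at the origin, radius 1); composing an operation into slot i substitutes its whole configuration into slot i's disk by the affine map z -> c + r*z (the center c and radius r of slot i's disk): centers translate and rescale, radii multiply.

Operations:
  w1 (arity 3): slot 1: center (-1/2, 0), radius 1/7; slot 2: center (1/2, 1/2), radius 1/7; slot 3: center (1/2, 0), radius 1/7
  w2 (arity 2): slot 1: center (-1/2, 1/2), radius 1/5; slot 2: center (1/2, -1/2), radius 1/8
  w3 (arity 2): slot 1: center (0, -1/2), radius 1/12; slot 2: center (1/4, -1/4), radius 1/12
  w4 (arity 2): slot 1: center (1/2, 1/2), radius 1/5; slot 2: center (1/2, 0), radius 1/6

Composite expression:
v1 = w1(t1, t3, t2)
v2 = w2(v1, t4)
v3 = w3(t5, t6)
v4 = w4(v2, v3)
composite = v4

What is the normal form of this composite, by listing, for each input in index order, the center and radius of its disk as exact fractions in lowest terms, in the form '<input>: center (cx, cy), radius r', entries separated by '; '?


t1: center (19/50, 3/5), radius 1/175; t2: center (21/50, 3/5), radius 1/175; t3: center (21/50, 31/50), radius 1/175; t4: center (3/5, 2/5), radius 1/40; t5: center (1/2, -1/12), radius 1/72; t6: center (13/24, -1/24), radius 1/72

Only the slot chain above each t matters under w4; compose those maps.
input t1: composing its 3 substitution steps yields center (19/50, 3/5), radius 1/175
input t3: composing its 3 substitution steps yields center (21/50, 31/50), radius 1/175
input t2: composing its 3 substitution steps yields center (21/50, 3/5), radius 1/175
input t4: composing its 2 substitution steps yields center (3/5, 2/5), radius 1/40
input t5: composing its 2 substitution steps yields center (1/2, -1/12), radius 1/72
input t6: composing its 2 substitution steps yields center (13/24, -1/24), radius 1/72


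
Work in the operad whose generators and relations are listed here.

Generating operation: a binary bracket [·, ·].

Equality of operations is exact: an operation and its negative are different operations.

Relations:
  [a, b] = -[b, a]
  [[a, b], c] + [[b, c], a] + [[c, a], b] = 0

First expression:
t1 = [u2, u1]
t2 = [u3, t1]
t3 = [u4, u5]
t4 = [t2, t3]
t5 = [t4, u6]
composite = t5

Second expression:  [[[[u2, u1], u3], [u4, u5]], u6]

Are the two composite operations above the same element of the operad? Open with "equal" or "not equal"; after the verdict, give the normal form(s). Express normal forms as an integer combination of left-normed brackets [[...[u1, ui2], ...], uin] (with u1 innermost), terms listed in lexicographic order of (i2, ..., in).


not equal — first [[[[[u1, u2], u3], u4], u5], u6] - [[[[[u1, u2], u3], u5], u4], u6], second -[[[[[u1, u2], u3], u4], u5], u6] + [[[[[u1, u2], u3], u5], u4], u6]

The first composite normalizes to [[[[[u1, u2], u3], u4], u5], u6] - [[[[[u1, u2], u3], u5], u4], u6]
The second composite normalizes to -[[[[[u1, u2], u3], u4], u5], u6] + [[[[[u1, u2], u3], u5], u4], u6]
Different reductions; not equal.


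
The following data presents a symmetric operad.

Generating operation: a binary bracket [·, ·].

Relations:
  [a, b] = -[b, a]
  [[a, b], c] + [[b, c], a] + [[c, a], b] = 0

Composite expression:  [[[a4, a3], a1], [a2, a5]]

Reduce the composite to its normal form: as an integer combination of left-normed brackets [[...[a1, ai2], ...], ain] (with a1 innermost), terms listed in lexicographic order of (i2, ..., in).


[[[[a1, a3], a4], a2], a5] - [[[[a1, a3], a4], a5], a2] - [[[[a1, a4], a3], a2], a5] + [[[[a1, a4], a3], a5], a2]

Left-normed coefficients sit on the a1-initial expansion words.
Composite bracket: [[[a4, a3], a1], [a2, a5]]
The bracket unfolds into 16 signed words via [a, b] = ab - ba (2^4 = 16).
Collect the words opening with a1:
  a1a3a4a2a5 appears with sign +1, giving the term +[[[[a1, a3], a4], a2], a5]
  a1a3a4a5a2 appears with sign -1, giving the term -[[[[a1, a3], a4], a5], a2]
  a1a4a3a2a5 appears with sign -1, giving the term -[[[[a1, a4], a3], a2], a5]
  a1a4a3a5a2 appears with sign +1, giving the term +[[[[a1, a4], a3], a5], a2]


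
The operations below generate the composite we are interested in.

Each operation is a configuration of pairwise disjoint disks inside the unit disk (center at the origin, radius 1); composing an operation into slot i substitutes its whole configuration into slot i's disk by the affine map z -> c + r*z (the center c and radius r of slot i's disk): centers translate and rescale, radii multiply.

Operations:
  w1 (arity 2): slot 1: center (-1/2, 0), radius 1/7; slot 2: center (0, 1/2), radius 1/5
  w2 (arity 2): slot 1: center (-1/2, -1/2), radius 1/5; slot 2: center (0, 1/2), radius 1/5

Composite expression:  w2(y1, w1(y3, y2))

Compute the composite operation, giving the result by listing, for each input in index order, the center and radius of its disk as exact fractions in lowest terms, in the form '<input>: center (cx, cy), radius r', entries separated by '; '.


y1: center (-1/2, -1/2), radius 1/5; y2: center (0, 3/5), radius 1/25; y3: center (-1/10, 1/2), radius 1/35

Each y-disk chains the slot maps above it in w2; radii multiply.
for y1, the 1-step affine chain lands on center (-1/2, -1/2), radius 1/5
for y3, the 2-step affine chain lands on center (-1/10, 1/2), radius 1/35
for y2, the 2-step affine chain lands on center (0, 3/5), radius 1/25


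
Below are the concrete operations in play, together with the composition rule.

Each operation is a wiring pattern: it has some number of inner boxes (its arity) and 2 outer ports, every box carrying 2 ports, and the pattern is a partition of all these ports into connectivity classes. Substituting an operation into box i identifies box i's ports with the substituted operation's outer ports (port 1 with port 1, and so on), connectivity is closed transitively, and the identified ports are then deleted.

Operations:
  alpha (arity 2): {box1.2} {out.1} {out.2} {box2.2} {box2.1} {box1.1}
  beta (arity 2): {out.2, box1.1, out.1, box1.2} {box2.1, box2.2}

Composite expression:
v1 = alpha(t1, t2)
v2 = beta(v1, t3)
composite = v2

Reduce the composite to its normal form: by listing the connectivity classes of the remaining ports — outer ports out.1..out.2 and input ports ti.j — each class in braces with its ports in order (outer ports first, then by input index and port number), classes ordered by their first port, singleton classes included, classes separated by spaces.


{out.1, out.2} {t1.1} {t1.2} {t2.1} {t2.2} {t3.1, t3.2}

Treat the ports identified at beta as solder joints: merge, then drop.
stage alpha: inputs (t1, t2), connectivity {out.1} {out.2} {t1.1} {t1.2} {t2.1} {t2.2}, out.j its boundary
stage beta: inputs (t1, t2, t3), connectivity {out.1, out.2} {t1.1} {t1.2} {t2.1} {t2.2} {t3.1, t3.2}, out.j its boundary
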